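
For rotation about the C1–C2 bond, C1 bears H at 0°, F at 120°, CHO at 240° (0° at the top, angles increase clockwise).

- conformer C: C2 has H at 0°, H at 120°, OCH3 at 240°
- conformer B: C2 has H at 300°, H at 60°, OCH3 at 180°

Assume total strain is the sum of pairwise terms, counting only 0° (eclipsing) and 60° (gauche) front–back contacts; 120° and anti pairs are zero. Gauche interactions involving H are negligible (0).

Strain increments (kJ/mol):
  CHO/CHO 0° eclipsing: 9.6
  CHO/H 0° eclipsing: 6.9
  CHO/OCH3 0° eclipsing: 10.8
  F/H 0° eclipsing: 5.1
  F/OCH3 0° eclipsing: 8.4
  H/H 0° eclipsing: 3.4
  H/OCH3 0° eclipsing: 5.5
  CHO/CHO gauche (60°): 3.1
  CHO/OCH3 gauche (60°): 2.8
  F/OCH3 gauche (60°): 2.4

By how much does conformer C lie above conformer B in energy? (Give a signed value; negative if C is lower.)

+14.1 kJ/mol

C is eclipsed. H at 0° is eclipsed with H at 0° (3.4); F at 120° is eclipsed with H at 120° (5.1); CHO at 240° is eclipsed with OCH3 at 240° (10.8). Total 19.3 kJ/mol.
B is staggered. F at 120° is gauche with OCH3 at 180° (2.4); CHO at 240° is gauche with OCH3 at 180° (2.8). Total 5.2 kJ/mol.
E(C) − E(B) = 19.3 − 5.2 = +14.1 kJ/mol.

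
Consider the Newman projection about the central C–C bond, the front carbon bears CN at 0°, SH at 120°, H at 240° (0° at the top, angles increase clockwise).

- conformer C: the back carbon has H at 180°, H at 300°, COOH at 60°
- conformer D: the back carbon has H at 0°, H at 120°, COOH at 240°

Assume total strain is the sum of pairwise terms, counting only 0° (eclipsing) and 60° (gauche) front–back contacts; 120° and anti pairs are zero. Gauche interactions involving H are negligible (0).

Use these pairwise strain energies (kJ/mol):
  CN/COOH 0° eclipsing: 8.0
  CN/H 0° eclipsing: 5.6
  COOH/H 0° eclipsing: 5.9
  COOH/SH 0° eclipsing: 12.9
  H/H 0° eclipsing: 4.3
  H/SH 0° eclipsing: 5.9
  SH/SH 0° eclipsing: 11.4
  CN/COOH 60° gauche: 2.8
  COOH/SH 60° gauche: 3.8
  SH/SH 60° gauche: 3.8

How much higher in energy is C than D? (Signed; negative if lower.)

-10.8 kJ/mol

C (staggered): CN(0°)/COOH(60°) gauche 2.8; SH(120°)/COOH(60°) gauche 3.8 → 6.6 kJ/mol.
D (eclipsed): CN(0°)/H(0°) eclipsed 5.6; SH(120°)/H(120°) eclipsed 5.9; H(240°)/COOH(240°) eclipsed 5.9 → 17.4 kJ/mol.
E(C) − E(D) = 6.6 − 17.4 = -10.8 kJ/mol.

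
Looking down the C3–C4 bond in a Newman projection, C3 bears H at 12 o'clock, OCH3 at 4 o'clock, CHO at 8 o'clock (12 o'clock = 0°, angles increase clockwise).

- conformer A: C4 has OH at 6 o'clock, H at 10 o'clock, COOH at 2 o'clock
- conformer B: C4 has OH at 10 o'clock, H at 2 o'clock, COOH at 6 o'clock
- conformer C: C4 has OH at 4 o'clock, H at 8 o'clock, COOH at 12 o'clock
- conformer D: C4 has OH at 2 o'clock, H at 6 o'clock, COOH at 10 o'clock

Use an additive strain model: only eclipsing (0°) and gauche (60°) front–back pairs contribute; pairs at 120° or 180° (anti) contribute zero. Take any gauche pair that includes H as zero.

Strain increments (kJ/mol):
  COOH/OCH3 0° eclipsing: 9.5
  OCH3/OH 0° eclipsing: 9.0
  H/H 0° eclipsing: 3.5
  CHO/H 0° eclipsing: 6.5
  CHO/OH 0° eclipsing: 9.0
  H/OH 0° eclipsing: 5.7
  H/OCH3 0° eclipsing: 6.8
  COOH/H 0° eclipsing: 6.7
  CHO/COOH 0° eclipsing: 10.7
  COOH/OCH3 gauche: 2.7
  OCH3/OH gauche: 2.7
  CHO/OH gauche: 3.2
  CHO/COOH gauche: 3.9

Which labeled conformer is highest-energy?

A is staggered. OCH3 at 120° is gauche with OH at 180° (2.7); OCH3 at 120° is gauche with COOH at 60° (2.7); CHO at 240° is gauche with OH at 180° (3.2). Total 8.6 kJ/mol.
B is staggered. OCH3 at 120° is gauche with COOH at 180° (2.7); CHO at 240° is gauche with OH at 300° (3.2); CHO at 240° is gauche with COOH at 180° (3.9). Total 9.8 kJ/mol.
C is eclipsed. H at 0° is eclipsed with COOH at 0° (6.7); OCH3 at 120° is eclipsed with OH at 120° (9.0); CHO at 240° is eclipsed with H at 240° (6.5). Total 22.2 kJ/mol.
D is staggered. OCH3 at 120° is gauche with OH at 60° (2.7); CHO at 240° is gauche with COOH at 300° (3.9). Total 6.6 kJ/mol.
C has the highest total (22.2 kJ/mol).

C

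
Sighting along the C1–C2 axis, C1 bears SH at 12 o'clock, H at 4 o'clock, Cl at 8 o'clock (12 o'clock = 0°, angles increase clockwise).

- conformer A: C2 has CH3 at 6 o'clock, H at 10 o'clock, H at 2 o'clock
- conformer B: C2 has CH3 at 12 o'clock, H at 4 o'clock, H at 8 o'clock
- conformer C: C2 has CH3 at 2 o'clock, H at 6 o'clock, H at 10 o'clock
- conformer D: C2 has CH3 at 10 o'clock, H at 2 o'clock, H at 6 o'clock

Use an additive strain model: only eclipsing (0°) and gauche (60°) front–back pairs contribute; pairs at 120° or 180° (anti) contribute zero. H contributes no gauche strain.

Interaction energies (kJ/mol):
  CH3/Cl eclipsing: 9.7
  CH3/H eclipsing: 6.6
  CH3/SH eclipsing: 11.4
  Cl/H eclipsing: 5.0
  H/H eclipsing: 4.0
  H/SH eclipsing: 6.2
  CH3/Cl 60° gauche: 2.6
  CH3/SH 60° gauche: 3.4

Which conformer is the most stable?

A (staggered): Cl(240°)/CH3(180°) gauche 2.6 → 2.6 kJ/mol.
B (eclipsed): SH(0°)/CH3(0°) eclipsed 11.4; H(120°)/H(120°) eclipsed 4.0; Cl(240°)/H(240°) eclipsed 5.0 → 20.4 kJ/mol.
C (staggered): SH(0°)/CH3(60°) gauche 3.4 → 3.4 kJ/mol.
D (staggered): SH(0°)/CH3(300°) gauche 3.4; Cl(240°)/CH3(300°) gauche 2.6 → 6.0 kJ/mol.
A has the lowest total (2.6 kJ/mol).

A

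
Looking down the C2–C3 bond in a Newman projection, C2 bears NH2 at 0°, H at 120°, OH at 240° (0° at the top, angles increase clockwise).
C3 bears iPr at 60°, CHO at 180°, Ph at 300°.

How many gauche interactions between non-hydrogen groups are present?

Non-H gauche pairs: NH2(0°)/iPr(60°); NH2(0°)/Ph(300°); OH(240°)/CHO(180°); OH(240°)/Ph(300°) — 4 interactions.

4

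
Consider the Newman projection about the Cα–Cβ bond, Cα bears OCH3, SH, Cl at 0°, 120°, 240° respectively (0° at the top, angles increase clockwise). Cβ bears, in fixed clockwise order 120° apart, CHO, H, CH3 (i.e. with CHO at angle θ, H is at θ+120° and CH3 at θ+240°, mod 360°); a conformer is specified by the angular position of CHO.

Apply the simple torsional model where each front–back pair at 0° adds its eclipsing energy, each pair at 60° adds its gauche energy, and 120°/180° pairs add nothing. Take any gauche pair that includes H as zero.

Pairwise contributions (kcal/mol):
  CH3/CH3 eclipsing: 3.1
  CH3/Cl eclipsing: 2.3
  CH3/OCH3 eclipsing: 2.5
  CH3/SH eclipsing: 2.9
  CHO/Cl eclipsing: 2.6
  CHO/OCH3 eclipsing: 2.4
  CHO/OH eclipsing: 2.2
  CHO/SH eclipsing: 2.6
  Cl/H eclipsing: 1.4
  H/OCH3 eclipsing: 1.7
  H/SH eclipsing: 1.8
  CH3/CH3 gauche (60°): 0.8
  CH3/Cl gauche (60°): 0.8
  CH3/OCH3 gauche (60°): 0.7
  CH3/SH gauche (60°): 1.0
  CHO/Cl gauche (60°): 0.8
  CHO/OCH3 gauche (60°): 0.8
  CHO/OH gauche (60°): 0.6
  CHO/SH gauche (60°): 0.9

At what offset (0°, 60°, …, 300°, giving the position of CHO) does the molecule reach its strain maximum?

CHO at 0° (eclipsed): OCH3(0°)/CHO(0°) eclipsed 2.4; SH(120°)/H(120°) eclipsed 1.8; Cl(240°)/CH3(240°) eclipsed 2.3 → 6.5 kcal/mol.
CHO at 60° (staggered): OCH3(0°)/CHO(60°) gauche 0.8; OCH3(0°)/CH3(300°) gauche 0.7; SH(120°)/CHO(60°) gauche 0.9; Cl(240°)/CH3(300°) gauche 0.8 → 3.2 kcal/mol.
CHO at 120° (eclipsed): OCH3(0°)/CH3(0°) eclipsed 2.5; SH(120°)/CHO(120°) eclipsed 2.6; Cl(240°)/H(240°) eclipsed 1.4 → 6.5 kcal/mol.
CHO at 180° (staggered): OCH3(0°)/CH3(60°) gauche 0.7; SH(120°)/CHO(180°) gauche 0.9; SH(120°)/CH3(60°) gauche 1.0; Cl(240°)/CHO(180°) gauche 0.8 → 3.4 kcal/mol.
CHO at 240° (eclipsed): OCH3(0°)/H(0°) eclipsed 1.7; SH(120°)/CH3(120°) eclipsed 2.9; Cl(240°)/CHO(240°) eclipsed 2.6 → 7.2 kcal/mol.
CHO at 300° (staggered): OCH3(0°)/CHO(300°) gauche 0.8; SH(120°)/CH3(180°) gauche 1.0; Cl(240°)/CHO(300°) gauche 0.8; Cl(240°)/CH3(180°) gauche 0.8 → 3.4 kcal/mol.
The maximum (7.2 kcal/mol) occurs with CHO at 240°.

240°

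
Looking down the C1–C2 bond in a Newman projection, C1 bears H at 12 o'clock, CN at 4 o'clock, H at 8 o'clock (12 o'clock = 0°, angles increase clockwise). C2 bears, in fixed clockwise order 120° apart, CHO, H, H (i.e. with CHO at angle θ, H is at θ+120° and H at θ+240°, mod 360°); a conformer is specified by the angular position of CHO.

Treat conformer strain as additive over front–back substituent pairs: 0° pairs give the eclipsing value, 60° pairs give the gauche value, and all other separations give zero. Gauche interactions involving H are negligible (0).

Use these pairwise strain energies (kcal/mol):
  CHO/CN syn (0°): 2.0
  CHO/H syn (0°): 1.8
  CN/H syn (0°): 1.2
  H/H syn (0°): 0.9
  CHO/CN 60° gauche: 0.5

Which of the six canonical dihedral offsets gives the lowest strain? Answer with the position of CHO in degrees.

300°

CHO at 0° is eclipsed. H at 0° is eclipsed with CHO at 0° (1.8); CN at 120° is eclipsed with H at 120° (1.2); H at 240° is eclipsed with H at 240° (0.9). Total 3.9 kcal/mol.
CHO at 60° is staggered. CN at 120° is gauche with CHO at 60° (0.5). Total 0.5 kcal/mol.
CHO at 120° is eclipsed. H at 0° is eclipsed with H at 0° (0.9); CN at 120° is eclipsed with CHO at 120° (2.0); H at 240° is eclipsed with H at 240° (0.9). Total 3.8 kcal/mol.
CHO at 180° is staggered. CN at 120° is gauche with CHO at 180° (0.5). Total 0.5 kcal/mol.
CHO at 240° is eclipsed. H at 0° is eclipsed with H at 0° (0.9); CN at 120° is eclipsed with H at 120° (1.2); H at 240° is eclipsed with CHO at 240° (1.8). Total 3.9 kcal/mol.
CHO at 300° (staggered): no non-H gauche contacts → 0.0 kcal/mol.
The minimum (0.0 kcal/mol) occurs with CHO at 300°.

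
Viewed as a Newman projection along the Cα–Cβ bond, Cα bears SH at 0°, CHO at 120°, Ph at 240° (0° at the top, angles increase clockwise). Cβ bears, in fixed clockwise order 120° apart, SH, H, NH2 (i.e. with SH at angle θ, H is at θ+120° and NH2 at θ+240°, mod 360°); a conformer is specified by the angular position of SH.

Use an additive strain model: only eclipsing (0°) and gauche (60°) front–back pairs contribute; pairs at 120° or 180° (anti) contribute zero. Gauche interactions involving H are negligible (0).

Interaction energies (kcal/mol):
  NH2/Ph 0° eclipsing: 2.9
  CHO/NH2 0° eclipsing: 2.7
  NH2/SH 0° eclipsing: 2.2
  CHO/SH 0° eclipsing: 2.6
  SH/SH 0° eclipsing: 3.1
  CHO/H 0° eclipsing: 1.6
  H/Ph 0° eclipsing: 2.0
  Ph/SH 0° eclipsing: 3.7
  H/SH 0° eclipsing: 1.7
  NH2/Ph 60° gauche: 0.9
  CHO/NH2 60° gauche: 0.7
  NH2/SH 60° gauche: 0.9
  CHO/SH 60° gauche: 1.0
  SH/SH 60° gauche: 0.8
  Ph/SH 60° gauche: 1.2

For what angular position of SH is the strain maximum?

240°

SH at 0° (eclipsed): SH–SH eclipsed, CHO–H eclipsed, Ph–NH2 eclipsed; 3.1 + 1.6 + 2.9 = 7.6 kcal/mol.
SH at 60° (staggered): SH–SH gauche, SH–NH2 gauche, CHO–SH gauche, Ph–NH2 gauche; 0.8 + 0.9 + 1.0 + 0.9 = 3.6 kcal/mol.
SH at 120° (eclipsed): SH–NH2 eclipsed, CHO–SH eclipsed, Ph–H eclipsed; 2.2 + 2.6 + 2.0 = 6.8 kcal/mol.
SH at 180° (staggered): SH–NH2 gauche, CHO–SH gauche, CHO–NH2 gauche, Ph–SH gauche; 0.9 + 1.0 + 0.7 + 1.2 = 3.8 kcal/mol.
SH at 240° (eclipsed): SH–H eclipsed, CHO–NH2 eclipsed, Ph–SH eclipsed; 1.7 + 2.7 + 3.7 = 8.1 kcal/mol.
SH at 300° (staggered): SH–SH gauche, CHO–NH2 gauche, Ph–SH gauche, Ph–NH2 gauche; 0.8 + 0.7 + 1.2 + 0.9 = 3.6 kcal/mol.
The maximum (8.1 kcal/mol) occurs with SH at 240°.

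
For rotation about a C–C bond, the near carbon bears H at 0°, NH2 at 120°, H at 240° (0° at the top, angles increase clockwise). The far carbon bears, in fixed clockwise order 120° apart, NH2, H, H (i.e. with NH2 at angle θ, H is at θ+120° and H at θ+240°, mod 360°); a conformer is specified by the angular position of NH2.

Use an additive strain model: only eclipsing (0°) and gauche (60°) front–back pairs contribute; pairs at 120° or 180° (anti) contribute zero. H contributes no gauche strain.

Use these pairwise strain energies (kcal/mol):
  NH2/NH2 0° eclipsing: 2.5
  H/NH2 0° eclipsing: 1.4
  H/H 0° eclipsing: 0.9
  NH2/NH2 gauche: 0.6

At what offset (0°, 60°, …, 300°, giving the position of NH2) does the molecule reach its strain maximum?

NH2 at 0° is eclipsed. H at 0° is eclipsed with NH2 at 0° (1.4); NH2 at 120° is eclipsed with H at 120° (1.4); H at 240° is eclipsed with H at 240° (0.9). Total 3.7 kcal/mol.
NH2 at 60° is staggered. NH2 at 120° is gauche with NH2 at 60° (0.6). Total 0.6 kcal/mol.
NH2 at 120° is eclipsed. H at 0° is eclipsed with H at 0° (0.9); NH2 at 120° is eclipsed with NH2 at 120° (2.5); H at 240° is eclipsed with H at 240° (0.9). Total 4.3 kcal/mol.
NH2 at 180° is staggered. NH2 at 120° is gauche with NH2 at 180° (0.6). Total 0.6 kcal/mol.
NH2 at 240° is eclipsed. H at 0° is eclipsed with H at 0° (0.9); NH2 at 120° is eclipsed with H at 120° (1.4); H at 240° is eclipsed with NH2 at 240° (1.4). Total 3.7 kcal/mol.
NH2 at 300° (staggered): no non-H gauche contacts → 0.0 kcal/mol.
The maximum (4.3 kcal/mol) occurs with NH2 at 120°.

120°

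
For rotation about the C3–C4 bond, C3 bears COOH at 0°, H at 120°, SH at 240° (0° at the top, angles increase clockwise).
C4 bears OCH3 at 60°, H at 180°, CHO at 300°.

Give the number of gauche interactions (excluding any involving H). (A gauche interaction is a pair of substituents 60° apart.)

3

Non-H gauche pairs: COOH(0°)/OCH3(60°); COOH(0°)/CHO(300°); SH(240°)/CHO(300°) — 3 interactions.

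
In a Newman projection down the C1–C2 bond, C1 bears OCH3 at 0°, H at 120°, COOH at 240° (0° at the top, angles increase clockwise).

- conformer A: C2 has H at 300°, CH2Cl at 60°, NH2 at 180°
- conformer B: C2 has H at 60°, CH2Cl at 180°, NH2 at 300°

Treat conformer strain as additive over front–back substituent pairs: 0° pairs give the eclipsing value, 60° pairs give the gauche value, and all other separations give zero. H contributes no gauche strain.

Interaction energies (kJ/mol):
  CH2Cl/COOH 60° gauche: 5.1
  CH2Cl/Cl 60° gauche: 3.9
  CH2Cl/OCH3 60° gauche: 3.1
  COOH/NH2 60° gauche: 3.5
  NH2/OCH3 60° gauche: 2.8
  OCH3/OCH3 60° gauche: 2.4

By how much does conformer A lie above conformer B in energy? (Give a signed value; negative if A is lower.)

A (staggered): OCH3(0°)/CH2Cl(60°) gauche 3.1; COOH(240°)/NH2(180°) gauche 3.5 → 6.6 kJ/mol.
B (staggered): OCH3(0°)/NH2(300°) gauche 2.8; COOH(240°)/CH2Cl(180°) gauche 5.1; COOH(240°)/NH2(300°) gauche 3.5 → 11.4 kJ/mol.
E(A) − E(B) = 6.6 − 11.4 = -4.8 kJ/mol.

-4.8 kJ/mol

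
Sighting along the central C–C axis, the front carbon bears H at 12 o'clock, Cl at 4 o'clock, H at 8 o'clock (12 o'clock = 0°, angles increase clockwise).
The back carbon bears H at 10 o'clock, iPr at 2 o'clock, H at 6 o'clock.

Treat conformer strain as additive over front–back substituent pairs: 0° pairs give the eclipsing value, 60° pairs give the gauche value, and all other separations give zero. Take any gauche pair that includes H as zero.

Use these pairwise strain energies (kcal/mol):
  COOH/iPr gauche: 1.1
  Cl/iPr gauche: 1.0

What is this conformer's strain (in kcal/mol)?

This conformer is staggered. Cl at 120° is gauche with iPr at 60° (1.0). Total 1.0 kcal/mol.

1.0 kcal/mol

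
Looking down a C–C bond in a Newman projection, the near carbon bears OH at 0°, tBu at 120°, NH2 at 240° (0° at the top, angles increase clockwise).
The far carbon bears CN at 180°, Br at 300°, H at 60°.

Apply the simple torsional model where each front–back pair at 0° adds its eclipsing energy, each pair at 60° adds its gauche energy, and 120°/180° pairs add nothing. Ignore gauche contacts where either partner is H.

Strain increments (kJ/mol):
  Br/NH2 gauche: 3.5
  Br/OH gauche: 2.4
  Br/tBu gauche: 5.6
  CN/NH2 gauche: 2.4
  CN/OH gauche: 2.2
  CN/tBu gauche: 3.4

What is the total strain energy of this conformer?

This conformer (staggered): OH(0°)/Br(300°) gauche 2.4; tBu(120°)/CN(180°) gauche 3.4; NH2(240°)/CN(180°) gauche 2.4; NH2(240°)/Br(300°) gauche 3.5 → 11.7 kJ/mol.

11.7 kJ/mol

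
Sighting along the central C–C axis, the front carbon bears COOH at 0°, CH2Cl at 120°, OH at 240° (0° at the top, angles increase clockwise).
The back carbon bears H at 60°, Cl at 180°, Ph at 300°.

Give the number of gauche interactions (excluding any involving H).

4

Non-H gauche pairs: COOH(0°)/Ph(300°); CH2Cl(120°)/Cl(180°); OH(240°)/Cl(180°); OH(240°)/Ph(300°) — 4 interactions.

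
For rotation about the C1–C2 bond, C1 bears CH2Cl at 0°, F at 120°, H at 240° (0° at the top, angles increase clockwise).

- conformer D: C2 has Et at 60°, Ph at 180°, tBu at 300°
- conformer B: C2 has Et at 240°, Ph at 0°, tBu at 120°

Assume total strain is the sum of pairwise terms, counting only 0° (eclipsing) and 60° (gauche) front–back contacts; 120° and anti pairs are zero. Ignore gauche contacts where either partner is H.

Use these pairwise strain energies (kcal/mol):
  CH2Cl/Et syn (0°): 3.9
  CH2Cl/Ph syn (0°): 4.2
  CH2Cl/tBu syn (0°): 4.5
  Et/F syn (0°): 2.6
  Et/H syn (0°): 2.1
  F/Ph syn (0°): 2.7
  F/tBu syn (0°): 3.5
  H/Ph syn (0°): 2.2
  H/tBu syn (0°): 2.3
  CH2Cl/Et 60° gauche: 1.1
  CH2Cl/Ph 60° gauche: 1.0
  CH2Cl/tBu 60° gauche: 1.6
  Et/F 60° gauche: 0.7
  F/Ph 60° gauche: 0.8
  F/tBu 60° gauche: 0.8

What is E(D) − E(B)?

D (staggered): CH2Cl(0°)/Et(60°) gauche 1.1; CH2Cl(0°)/tBu(300°) gauche 1.6; F(120°)/Et(60°) gauche 0.7; F(120°)/Ph(180°) gauche 0.8 → 4.2 kcal/mol.
B (eclipsed): CH2Cl(0°)/Ph(0°) eclipsed 4.2; F(120°)/tBu(120°) eclipsed 3.5; H(240°)/Et(240°) eclipsed 2.1 → 9.8 kcal/mol.
E(D) − E(B) = 4.2 − 9.8 = -5.6 kcal/mol.

-5.6 kcal/mol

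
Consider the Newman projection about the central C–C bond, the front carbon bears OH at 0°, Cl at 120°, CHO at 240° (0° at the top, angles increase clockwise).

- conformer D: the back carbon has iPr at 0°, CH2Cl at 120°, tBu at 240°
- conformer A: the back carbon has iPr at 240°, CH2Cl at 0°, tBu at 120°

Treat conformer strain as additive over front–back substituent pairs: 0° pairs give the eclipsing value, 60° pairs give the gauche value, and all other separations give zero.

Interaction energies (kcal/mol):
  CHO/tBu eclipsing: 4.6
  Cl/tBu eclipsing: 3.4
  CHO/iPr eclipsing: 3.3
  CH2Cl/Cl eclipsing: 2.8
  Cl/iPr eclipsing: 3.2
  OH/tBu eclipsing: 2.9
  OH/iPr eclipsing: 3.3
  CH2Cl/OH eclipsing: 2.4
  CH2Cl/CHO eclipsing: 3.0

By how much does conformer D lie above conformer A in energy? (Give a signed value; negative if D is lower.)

+1.6 kcal/mol

D (eclipsed): OH(0°)/iPr(0°) eclipsed 3.3; Cl(120°)/CH2Cl(120°) eclipsed 2.8; CHO(240°)/tBu(240°) eclipsed 4.6 → 10.7 kcal/mol.
A (eclipsed): OH(0°)/CH2Cl(0°) eclipsed 2.4; Cl(120°)/tBu(120°) eclipsed 3.4; CHO(240°)/iPr(240°) eclipsed 3.3 → 9.1 kcal/mol.
E(D) − E(A) = 10.7 − 9.1 = +1.6 kcal/mol.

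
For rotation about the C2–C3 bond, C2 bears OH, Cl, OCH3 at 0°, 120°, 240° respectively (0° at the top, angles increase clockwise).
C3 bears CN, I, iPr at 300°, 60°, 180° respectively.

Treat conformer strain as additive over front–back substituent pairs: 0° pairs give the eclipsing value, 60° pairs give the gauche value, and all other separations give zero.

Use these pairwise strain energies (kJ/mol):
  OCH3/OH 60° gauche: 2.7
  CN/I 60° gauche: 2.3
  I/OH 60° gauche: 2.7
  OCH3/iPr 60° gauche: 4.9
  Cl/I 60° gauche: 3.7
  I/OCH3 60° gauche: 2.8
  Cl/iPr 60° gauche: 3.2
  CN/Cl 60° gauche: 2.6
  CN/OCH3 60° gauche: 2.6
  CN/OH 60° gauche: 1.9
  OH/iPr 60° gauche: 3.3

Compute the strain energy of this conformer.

19.0 kJ/mol

This conformer (staggered): OH(0°)/CN(300°) gauche 1.9; OH(0°)/I(60°) gauche 2.7; Cl(120°)/I(60°) gauche 3.7; Cl(120°)/iPr(180°) gauche 3.2; OCH3(240°)/CN(300°) gauche 2.6; OCH3(240°)/iPr(180°) gauche 4.9 → 19.0 kJ/mol.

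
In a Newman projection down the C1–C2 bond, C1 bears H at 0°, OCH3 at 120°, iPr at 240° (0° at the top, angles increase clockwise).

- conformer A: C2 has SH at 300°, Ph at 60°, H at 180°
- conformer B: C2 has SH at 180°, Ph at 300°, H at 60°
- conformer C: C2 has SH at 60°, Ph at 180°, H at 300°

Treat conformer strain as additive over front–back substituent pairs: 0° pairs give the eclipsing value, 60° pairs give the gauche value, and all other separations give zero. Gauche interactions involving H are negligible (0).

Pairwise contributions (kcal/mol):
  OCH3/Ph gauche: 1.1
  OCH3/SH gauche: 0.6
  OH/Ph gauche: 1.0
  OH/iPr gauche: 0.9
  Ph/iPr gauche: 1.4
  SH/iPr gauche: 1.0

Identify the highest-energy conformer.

A is staggered. OCH3 at 120° is gauche with Ph at 60° (1.1); iPr at 240° is gauche with SH at 300° (1.0). Total 2.1 kcal/mol.
B is staggered. OCH3 at 120° is gauche with SH at 180° (0.6); iPr at 240° is gauche with SH at 180° (1.0); iPr at 240° is gauche with Ph at 300° (1.4). Total 3.0 kcal/mol.
C is staggered. OCH3 at 120° is gauche with SH at 60° (0.6); OCH3 at 120° is gauche with Ph at 180° (1.1); iPr at 240° is gauche with Ph at 180° (1.4). Total 3.1 kcal/mol.
C has the highest total (3.1 kcal/mol).

C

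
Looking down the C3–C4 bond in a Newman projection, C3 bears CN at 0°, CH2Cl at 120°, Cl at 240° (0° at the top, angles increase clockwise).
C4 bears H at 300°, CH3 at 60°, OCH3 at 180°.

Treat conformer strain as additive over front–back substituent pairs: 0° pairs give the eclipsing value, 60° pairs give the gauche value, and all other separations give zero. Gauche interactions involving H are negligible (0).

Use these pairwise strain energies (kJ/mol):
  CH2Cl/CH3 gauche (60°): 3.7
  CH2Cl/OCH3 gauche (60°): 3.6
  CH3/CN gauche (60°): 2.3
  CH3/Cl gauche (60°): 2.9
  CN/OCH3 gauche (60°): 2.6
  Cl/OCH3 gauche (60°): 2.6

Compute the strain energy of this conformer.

12.2 kJ/mol

This conformer (staggered): CN–CH3 gauche, CH2Cl–CH3 gauche, CH2Cl–OCH3 gauche, Cl–OCH3 gauche; 2.3 + 3.7 + 3.6 + 2.6 = 12.2 kJ/mol.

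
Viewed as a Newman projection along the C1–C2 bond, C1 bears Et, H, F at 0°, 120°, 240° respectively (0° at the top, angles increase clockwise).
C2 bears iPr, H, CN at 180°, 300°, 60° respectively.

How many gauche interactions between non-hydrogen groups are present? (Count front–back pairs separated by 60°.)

Non-H gauche pairs: Et(0°)/CN(60°); F(240°)/iPr(180°) — 2 interactions.

2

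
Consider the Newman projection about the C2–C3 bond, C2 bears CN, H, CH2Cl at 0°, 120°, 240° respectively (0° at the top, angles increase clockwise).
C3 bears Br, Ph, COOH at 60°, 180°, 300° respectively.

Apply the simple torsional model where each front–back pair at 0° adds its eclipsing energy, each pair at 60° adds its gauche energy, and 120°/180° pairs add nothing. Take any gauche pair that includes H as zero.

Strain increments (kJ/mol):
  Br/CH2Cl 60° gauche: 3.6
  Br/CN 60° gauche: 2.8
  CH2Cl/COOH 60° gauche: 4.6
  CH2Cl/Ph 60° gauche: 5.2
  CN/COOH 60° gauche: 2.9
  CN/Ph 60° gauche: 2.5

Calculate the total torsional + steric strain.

This conformer (staggered): CN(0°)/Br(60°) gauche 2.8; CN(0°)/COOH(300°) gauche 2.9; CH2Cl(240°)/Ph(180°) gauche 5.2; CH2Cl(240°)/COOH(300°) gauche 4.6 → 15.5 kJ/mol.

15.5 kJ/mol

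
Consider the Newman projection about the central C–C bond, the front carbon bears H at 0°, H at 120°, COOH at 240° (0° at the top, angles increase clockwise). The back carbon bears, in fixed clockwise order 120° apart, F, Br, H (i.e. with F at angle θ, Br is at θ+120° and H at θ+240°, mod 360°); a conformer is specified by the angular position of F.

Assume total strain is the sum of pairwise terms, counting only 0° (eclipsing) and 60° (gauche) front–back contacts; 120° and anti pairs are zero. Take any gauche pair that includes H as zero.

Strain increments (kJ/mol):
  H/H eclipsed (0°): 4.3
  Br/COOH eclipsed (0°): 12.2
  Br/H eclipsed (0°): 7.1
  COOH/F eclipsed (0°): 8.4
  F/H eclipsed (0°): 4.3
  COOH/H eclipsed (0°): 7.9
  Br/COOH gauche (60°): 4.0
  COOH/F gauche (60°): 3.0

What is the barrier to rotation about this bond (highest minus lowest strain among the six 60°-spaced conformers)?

17.8 kJ/mol

F at 0° (eclipsed): H(0°)/F(0°) eclipsed 4.3; H(120°)/Br(120°) eclipsed 7.1; COOH(240°)/H(240°) eclipsed 7.9 → 19.3 kJ/mol.
F at 60° (staggered): COOH(240°)/Br(180°) gauche 4.0 → 4.0 kJ/mol.
F at 120° (eclipsed): H(0°)/H(0°) eclipsed 4.3; H(120°)/F(120°) eclipsed 4.3; COOH(240°)/Br(240°) eclipsed 12.2 → 20.8 kJ/mol.
F at 180° (staggered): COOH(240°)/F(180°) gauche 3.0; COOH(240°)/Br(300°) gauche 4.0 → 7.0 kJ/mol.
F at 240° (eclipsed): H(0°)/Br(0°) eclipsed 7.1; H(120°)/H(120°) eclipsed 4.3; COOH(240°)/F(240°) eclipsed 8.4 → 19.8 kJ/mol.
F at 300° (staggered): COOH(240°)/F(300°) gauche 3.0 → 3.0 kJ/mol.
Max at 120° (20.8 kJ/mol), min at 300° (3.0 kJ/mol); barrier = 17.8 kJ/mol.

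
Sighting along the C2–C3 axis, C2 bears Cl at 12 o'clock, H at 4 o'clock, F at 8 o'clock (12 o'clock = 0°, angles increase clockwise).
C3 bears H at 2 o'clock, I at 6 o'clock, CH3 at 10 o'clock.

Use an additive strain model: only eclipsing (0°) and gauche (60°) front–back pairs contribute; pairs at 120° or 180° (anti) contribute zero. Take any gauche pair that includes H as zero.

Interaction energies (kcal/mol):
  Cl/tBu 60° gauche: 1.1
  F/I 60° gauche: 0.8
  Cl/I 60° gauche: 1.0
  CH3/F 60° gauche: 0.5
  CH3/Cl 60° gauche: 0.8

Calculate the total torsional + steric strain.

2.1 kcal/mol

This conformer (staggered): Cl(0°)/CH3(300°) gauche 0.8; F(240°)/I(180°) gauche 0.8; F(240°)/CH3(300°) gauche 0.5 → 2.1 kcal/mol.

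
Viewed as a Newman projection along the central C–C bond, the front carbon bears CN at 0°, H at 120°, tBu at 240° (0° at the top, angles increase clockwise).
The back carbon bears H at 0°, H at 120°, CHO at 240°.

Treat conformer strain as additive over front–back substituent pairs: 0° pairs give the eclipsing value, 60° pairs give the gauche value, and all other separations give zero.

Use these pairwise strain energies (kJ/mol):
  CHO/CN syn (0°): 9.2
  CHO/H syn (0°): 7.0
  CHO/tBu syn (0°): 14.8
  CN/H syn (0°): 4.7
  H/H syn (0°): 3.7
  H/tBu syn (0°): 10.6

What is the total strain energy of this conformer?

This conformer (eclipsed): CN(0°)/H(0°) eclipsed 4.7; H(120°)/H(120°) eclipsed 3.7; tBu(240°)/CHO(240°) eclipsed 14.8 → 23.2 kJ/mol.

23.2 kJ/mol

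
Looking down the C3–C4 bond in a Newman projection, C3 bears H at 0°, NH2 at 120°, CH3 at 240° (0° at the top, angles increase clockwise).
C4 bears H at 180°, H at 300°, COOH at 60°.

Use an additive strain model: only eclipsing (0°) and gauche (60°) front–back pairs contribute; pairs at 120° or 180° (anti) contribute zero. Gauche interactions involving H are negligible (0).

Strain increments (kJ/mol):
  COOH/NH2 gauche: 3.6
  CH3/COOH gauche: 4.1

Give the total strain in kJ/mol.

This conformer (staggered): NH2(120°)/COOH(60°) gauche 3.6 → 3.6 kJ/mol.

3.6 kJ/mol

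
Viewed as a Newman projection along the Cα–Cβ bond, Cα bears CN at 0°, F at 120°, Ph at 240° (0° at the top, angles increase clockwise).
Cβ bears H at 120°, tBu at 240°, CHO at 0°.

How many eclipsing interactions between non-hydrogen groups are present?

Non-H eclipsing pairs: CN(0°)/CHO(0°); Ph(240°)/tBu(240°) — 2 interactions.

2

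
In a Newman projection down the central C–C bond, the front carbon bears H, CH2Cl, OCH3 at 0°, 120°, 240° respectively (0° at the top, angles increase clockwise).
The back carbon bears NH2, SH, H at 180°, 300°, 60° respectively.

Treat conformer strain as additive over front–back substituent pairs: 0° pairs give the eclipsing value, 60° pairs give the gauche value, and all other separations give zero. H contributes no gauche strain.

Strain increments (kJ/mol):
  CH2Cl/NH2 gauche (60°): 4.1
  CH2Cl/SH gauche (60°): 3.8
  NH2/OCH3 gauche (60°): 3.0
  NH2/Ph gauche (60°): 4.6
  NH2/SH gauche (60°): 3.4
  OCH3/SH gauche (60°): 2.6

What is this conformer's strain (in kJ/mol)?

This conformer (staggered): CH2Cl–NH2 gauche, OCH3–NH2 gauche, OCH3–SH gauche; 4.1 + 3.0 + 2.6 = 9.7 kJ/mol.

9.7 kJ/mol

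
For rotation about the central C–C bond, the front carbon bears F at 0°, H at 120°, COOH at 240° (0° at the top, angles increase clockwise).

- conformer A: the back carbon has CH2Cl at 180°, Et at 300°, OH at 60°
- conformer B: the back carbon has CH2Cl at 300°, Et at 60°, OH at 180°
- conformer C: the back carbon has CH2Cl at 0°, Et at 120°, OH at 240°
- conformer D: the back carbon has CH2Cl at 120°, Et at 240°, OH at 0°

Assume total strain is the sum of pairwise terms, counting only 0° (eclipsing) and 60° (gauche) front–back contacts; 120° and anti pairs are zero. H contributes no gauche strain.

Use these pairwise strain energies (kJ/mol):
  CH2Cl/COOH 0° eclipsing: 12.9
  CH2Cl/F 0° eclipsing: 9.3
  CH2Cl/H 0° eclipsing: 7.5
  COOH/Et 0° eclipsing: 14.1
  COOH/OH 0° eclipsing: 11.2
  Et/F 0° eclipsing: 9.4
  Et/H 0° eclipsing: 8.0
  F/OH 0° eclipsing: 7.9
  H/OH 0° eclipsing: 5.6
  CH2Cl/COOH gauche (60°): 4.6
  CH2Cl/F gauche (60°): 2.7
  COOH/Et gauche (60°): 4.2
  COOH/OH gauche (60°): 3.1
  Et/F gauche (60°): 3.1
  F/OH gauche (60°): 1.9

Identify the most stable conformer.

B

A (staggered): F(0°)/Et(300°) gauche 3.1; F(0°)/OH(60°) gauche 1.9; COOH(240°)/CH2Cl(180°) gauche 4.6; COOH(240°)/Et(300°) gauche 4.2 → 13.8 kJ/mol.
B (staggered): F(0°)/CH2Cl(300°) gauche 2.7; F(0°)/Et(60°) gauche 3.1; COOH(240°)/CH2Cl(300°) gauche 4.6; COOH(240°)/OH(180°) gauche 3.1 → 13.5 kJ/mol.
C (eclipsed): F(0°)/CH2Cl(0°) eclipsed 9.3; H(120°)/Et(120°) eclipsed 8.0; COOH(240°)/OH(240°) eclipsed 11.2 → 28.5 kJ/mol.
D (eclipsed): F(0°)/OH(0°) eclipsed 7.9; H(120°)/CH2Cl(120°) eclipsed 7.5; COOH(240°)/Et(240°) eclipsed 14.1 → 29.5 kJ/mol.
B has the lowest total (13.5 kJ/mol).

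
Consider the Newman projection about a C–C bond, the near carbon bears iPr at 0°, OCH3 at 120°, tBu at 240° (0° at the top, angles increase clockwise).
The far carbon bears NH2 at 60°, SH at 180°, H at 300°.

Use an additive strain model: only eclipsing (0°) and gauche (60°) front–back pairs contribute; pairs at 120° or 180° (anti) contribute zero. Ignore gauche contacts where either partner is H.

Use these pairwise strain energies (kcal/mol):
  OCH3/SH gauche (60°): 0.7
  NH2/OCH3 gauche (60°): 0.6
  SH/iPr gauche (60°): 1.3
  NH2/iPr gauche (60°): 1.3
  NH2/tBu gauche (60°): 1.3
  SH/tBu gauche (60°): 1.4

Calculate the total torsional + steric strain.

4.0 kcal/mol

This conformer (staggered): iPr(0°)/NH2(60°) gauche 1.3; OCH3(120°)/NH2(60°) gauche 0.6; OCH3(120°)/SH(180°) gauche 0.7; tBu(240°)/SH(180°) gauche 1.4 → 4.0 kcal/mol.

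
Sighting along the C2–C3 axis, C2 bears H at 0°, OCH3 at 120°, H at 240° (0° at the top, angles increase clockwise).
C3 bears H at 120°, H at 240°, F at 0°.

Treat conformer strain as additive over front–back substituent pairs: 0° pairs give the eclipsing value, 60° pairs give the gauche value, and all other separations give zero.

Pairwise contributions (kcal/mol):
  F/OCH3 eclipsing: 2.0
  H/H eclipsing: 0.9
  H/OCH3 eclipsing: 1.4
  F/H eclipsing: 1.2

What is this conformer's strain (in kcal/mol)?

This conformer (eclipsed): H–F eclipsed, OCH3–H eclipsed, H–H eclipsed; 1.2 + 1.4 + 0.9 = 3.5 kcal/mol.

3.5 kcal/mol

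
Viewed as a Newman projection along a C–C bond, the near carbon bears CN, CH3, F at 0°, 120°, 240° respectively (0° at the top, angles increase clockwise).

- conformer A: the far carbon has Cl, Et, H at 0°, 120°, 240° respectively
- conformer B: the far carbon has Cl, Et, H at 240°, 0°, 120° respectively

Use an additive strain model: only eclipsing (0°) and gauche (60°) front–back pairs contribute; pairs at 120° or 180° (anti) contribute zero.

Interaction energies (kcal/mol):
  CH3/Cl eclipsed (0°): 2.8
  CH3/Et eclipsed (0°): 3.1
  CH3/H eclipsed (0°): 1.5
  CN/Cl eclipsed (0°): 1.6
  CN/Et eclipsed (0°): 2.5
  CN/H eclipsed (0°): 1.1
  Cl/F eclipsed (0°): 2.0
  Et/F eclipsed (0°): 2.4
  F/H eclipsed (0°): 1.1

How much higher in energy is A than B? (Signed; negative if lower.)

-0.2 kcal/mol

A (eclipsed): CN–Cl eclipsed, CH3–Et eclipsed, F–H eclipsed; 1.6 + 3.1 + 1.1 = 5.8 kcal/mol.
B (eclipsed): CN–Et eclipsed, CH3–H eclipsed, F–Cl eclipsed; 2.5 + 1.5 + 2.0 = 6.0 kcal/mol.
E(A) − E(B) = 5.8 − 6.0 = -0.2 kcal/mol.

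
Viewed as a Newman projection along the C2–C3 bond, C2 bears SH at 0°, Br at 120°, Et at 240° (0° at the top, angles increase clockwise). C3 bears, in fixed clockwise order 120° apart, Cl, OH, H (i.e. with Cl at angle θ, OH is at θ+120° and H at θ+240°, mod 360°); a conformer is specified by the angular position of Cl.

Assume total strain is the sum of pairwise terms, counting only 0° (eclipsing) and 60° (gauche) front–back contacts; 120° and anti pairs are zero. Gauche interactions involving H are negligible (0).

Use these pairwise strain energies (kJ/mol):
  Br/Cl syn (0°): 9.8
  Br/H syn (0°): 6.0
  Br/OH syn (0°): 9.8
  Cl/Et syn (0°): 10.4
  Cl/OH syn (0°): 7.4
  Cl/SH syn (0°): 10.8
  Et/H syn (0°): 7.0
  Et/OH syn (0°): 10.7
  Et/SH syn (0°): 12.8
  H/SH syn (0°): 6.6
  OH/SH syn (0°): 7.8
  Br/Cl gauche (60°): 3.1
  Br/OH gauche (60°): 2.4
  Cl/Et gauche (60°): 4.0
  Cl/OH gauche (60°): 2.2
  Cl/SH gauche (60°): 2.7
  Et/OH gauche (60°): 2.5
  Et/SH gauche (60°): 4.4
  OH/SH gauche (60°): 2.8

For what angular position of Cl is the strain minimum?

60°

Cl at 0° (eclipsed): SH(0°)/Cl(0°) eclipsed 10.8; Br(120°)/OH(120°) eclipsed 9.8; Et(240°)/H(240°) eclipsed 7.0 → 27.6 kJ/mol.
Cl at 60° (staggered): SH(0°)/Cl(60°) gauche 2.7; Br(120°)/Cl(60°) gauche 3.1; Br(120°)/OH(180°) gauche 2.4; Et(240°)/OH(180°) gauche 2.5 → 10.7 kJ/mol.
Cl at 120° (eclipsed): SH(0°)/H(0°) eclipsed 6.6; Br(120°)/Cl(120°) eclipsed 9.8; Et(240°)/OH(240°) eclipsed 10.7 → 27.1 kJ/mol.
Cl at 180° (staggered): SH(0°)/OH(300°) gauche 2.8; Br(120°)/Cl(180°) gauche 3.1; Et(240°)/Cl(180°) gauche 4.0; Et(240°)/OH(300°) gauche 2.5 → 12.4 kJ/mol.
Cl at 240° (eclipsed): SH(0°)/OH(0°) eclipsed 7.8; Br(120°)/H(120°) eclipsed 6.0; Et(240°)/Cl(240°) eclipsed 10.4 → 24.2 kJ/mol.
Cl at 300° (staggered): SH(0°)/Cl(300°) gauche 2.7; SH(0°)/OH(60°) gauche 2.8; Br(120°)/OH(60°) gauche 2.4; Et(240°)/Cl(300°) gauche 4.0 → 11.9 kJ/mol.
The minimum (10.7 kJ/mol) occurs with Cl at 60°.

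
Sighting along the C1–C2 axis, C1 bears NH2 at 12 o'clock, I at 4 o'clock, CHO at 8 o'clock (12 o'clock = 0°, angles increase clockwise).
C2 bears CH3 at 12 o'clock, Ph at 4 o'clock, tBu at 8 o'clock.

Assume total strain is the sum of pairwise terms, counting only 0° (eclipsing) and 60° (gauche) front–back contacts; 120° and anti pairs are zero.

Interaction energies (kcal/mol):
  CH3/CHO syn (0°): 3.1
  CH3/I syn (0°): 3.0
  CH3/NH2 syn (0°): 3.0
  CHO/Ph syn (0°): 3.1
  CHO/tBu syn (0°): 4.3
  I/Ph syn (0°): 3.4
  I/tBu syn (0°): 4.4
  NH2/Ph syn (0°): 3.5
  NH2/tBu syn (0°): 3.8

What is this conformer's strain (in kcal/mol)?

10.7 kcal/mol

This conformer (eclipsed): NH2(0°)/CH3(0°) eclipsed 3.0; I(120°)/Ph(120°) eclipsed 3.4; CHO(240°)/tBu(240°) eclipsed 4.3 → 10.7 kcal/mol.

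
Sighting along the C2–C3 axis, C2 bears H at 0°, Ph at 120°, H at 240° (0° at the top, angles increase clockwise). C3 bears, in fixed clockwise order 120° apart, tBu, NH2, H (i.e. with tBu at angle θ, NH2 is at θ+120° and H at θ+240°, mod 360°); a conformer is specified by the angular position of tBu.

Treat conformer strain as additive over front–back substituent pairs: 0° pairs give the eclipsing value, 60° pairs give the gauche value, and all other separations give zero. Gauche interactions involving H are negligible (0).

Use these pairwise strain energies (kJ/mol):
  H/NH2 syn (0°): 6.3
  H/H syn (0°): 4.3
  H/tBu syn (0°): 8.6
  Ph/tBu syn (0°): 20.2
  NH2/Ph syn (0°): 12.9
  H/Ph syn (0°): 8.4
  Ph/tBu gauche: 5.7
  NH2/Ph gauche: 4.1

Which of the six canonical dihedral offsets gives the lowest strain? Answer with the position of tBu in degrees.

tBu at 0° (eclipsed): H–tBu eclipsed, Ph–NH2 eclipsed, H–H eclipsed; 8.6 + 12.9 + 4.3 = 25.8 kJ/mol.
tBu at 60° (staggered): Ph–tBu gauche, Ph–NH2 gauche; 5.7 + 4.1 = 9.8 kJ/mol.
tBu at 120° (eclipsed): H–H eclipsed, Ph–tBu eclipsed, H–NH2 eclipsed; 4.3 + 20.2 + 6.3 = 30.8 kJ/mol.
tBu at 180° (staggered): Ph–tBu gauche; 5.7 = 5.7 kJ/mol.
tBu at 240° (eclipsed): H–NH2 eclipsed, Ph–H eclipsed, H–tBu eclipsed; 6.3 + 8.4 + 8.6 = 23.3 kJ/mol.
tBu at 300° (staggered): Ph–NH2 gauche; 4.1 = 4.1 kJ/mol.
The minimum (4.1 kJ/mol) occurs with tBu at 300°.

300°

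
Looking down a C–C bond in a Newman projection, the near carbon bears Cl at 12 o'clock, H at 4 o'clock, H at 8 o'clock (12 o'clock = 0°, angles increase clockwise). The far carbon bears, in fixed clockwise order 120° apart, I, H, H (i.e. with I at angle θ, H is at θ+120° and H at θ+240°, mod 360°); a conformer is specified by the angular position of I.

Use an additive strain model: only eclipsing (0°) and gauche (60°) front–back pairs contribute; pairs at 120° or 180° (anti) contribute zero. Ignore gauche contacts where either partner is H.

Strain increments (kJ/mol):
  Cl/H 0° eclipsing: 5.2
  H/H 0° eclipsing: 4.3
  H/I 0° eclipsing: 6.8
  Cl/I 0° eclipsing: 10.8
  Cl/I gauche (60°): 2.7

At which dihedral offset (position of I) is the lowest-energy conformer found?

I at 0° (eclipsed): Cl(0°)/I(0°) eclipsed 10.8; H(120°)/H(120°) eclipsed 4.3; H(240°)/H(240°) eclipsed 4.3 → 19.4 kJ/mol.
I at 60° (staggered): Cl(0°)/I(60°) gauche 2.7 → 2.7 kJ/mol.
I at 120° (eclipsed): Cl(0°)/H(0°) eclipsed 5.2; H(120°)/I(120°) eclipsed 6.8; H(240°)/H(240°) eclipsed 4.3 → 16.3 kJ/mol.
I at 180° (staggered): no non-H gauche contacts → 0.0 kJ/mol.
I at 240° (eclipsed): Cl(0°)/H(0°) eclipsed 5.2; H(120°)/H(120°) eclipsed 4.3; H(240°)/I(240°) eclipsed 6.8 → 16.3 kJ/mol.
I at 300° (staggered): Cl(0°)/I(300°) gauche 2.7 → 2.7 kJ/mol.
The minimum (0.0 kJ/mol) occurs with I at 180°.

180°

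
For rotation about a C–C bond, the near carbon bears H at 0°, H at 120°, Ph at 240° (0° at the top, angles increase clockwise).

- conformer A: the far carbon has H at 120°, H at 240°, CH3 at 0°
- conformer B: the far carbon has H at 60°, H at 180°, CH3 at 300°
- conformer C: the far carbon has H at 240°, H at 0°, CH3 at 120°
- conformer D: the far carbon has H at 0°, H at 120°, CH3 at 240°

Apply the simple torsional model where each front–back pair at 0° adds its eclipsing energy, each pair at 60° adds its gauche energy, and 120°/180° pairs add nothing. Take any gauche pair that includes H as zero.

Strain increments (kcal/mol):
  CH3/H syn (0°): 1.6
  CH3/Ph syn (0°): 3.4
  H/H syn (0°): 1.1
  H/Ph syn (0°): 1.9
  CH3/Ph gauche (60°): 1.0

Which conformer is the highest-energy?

D

A (eclipsed): H(0°)/CH3(0°) eclipsed 1.6; H(120°)/H(120°) eclipsed 1.1; Ph(240°)/H(240°) eclipsed 1.9 → 4.6 kcal/mol.
B (staggered): Ph(240°)/CH3(300°) gauche 1.0 → 1.0 kcal/mol.
C (eclipsed): H(0°)/H(0°) eclipsed 1.1; H(120°)/CH3(120°) eclipsed 1.6; Ph(240°)/H(240°) eclipsed 1.9 → 4.6 kcal/mol.
D (eclipsed): H(0°)/H(0°) eclipsed 1.1; H(120°)/H(120°) eclipsed 1.1; Ph(240°)/CH3(240°) eclipsed 3.4 → 5.6 kcal/mol.
D has the highest total (5.6 kcal/mol).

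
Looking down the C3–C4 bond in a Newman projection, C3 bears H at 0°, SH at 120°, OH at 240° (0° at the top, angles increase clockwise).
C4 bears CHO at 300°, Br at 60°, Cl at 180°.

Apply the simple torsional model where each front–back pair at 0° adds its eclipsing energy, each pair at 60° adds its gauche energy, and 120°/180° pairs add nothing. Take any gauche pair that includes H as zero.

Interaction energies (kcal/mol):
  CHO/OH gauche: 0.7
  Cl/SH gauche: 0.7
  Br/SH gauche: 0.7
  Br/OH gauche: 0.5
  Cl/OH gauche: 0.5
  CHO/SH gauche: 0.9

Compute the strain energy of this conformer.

This conformer (staggered): SH–Br gauche, SH–Cl gauche, OH–CHO gauche, OH–Cl gauche; 0.7 + 0.7 + 0.7 + 0.5 = 2.6 kcal/mol.

2.6 kcal/mol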